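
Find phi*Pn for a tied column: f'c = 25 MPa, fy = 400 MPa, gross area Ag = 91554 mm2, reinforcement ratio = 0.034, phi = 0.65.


Ast = rho * Ag = 0.034 * 91554 = 3112.836 mm2
phi*Pn = 0.65 * 0.80 * (0.85 * 25 * (91554 - 3112.836) + 400 * 3112.836) / 1000
= 1624.74 kN

1624.74


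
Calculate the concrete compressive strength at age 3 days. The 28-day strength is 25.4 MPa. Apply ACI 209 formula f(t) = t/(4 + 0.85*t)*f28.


f(3) = 3 / (4 + 0.85 * 3) * 25.4
= 3 / 6.55 * 25.4
= 11.63 MPa

11.63


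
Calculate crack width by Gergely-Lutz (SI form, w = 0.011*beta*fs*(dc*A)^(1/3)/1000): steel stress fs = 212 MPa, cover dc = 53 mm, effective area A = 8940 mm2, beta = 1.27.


w = 0.011 * beta * fs * (dc * A)^(1/3) / 1000
= 0.011 * 1.27 * 212 * (53 * 8940)^(1/3) / 1000
= 0.231 mm

0.231


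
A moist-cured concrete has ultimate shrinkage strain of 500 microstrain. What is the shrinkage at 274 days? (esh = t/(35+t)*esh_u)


esh(274) = 274 / (35 + 274) * 500
= 274 / 309 * 500
= 443.4 microstrain

443.4


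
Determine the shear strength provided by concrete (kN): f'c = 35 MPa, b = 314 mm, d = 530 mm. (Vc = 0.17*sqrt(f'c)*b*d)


Vc = 0.17 * sqrt(35) * 314 * 530 / 1000
= 167.37 kN

167.37


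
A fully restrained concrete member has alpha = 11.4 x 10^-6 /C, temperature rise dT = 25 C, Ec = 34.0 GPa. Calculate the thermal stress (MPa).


sigma = alpha * dT * Ec
= 11.4e-6 * 25 * 34.0 * 1000
= 9.69 MPa

9.69


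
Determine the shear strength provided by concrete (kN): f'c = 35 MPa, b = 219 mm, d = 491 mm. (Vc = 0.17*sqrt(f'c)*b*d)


Vc = 0.17 * sqrt(35) * 219 * 491 / 1000
= 108.15 kN

108.15


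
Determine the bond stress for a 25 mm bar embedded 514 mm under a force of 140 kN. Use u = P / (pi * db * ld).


u = P / (pi * db * ld)
= 140 * 1000 / (pi * 25 * 514)
= 3.468 MPa

3.468


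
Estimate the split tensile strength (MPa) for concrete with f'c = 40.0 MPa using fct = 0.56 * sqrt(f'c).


fct = 0.56 * sqrt(40.0)
= 0.56 * 6.325
= 3.542 MPa

3.542


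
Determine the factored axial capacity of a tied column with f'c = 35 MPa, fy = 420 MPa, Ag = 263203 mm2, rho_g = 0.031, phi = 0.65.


Ast = rho * Ag = 0.031 * 263203 = 8159.293 mm2
phi*Pn = 0.65 * 0.80 * (0.85 * 35 * (263203 - 8159.293) + 420 * 8159.293) / 1000
= 5727.52 kN

5727.52


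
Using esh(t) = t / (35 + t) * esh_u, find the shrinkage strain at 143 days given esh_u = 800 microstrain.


esh(143) = 143 / (35 + 143) * 800
= 143 / 178 * 800
= 642.7 microstrain

642.7


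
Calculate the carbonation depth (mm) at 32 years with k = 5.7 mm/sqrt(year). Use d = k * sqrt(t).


depth = k * sqrt(t)
= 5.7 * sqrt(32)
= 32.24 mm

32.24


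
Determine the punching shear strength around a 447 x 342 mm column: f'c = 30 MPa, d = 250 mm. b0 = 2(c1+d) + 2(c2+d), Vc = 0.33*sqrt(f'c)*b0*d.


b0 = 2*(447 + 250) + 2*(342 + 250) = 2578 mm
Vc = 0.33 * sqrt(30) * 2578 * 250 / 1000
= 1164.92 kN

1164.92


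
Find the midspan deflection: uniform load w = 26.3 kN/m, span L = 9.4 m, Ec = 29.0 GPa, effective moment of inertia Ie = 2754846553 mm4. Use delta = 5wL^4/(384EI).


Convert: L = 9.4 m = 9400 mm, Ec = 29.0 GPa = 29000 MPa
delta = 5 * 26.3 * 9400^4 / (384 * 29000 * 2754846553)
= 33.47 mm

33.47


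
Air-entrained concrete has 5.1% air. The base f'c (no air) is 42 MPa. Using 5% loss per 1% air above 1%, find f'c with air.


Strength loss = (5.1 - 1) * 5 = 20.5%
f'c = 42 * (1 - 20.5/100)
= 33.39 MPa

33.39


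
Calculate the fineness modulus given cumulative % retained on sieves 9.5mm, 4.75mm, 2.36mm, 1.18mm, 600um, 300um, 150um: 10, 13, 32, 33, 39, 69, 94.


FM = sum(cumulative % retained) / 100
= 290 / 100
= 2.9

2.9


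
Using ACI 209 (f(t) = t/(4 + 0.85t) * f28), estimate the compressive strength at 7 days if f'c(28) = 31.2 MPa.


f(7) = 7 / (4 + 0.85 * 7) * 31.2
= 7 / 9.95 * 31.2
= 21.95 MPa

21.95


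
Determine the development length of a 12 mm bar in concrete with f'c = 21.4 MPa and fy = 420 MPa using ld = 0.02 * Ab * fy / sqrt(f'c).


Ab = pi * 12^2 / 4 = 113.097 mm2
ld = 0.02 * 113.097 * 420 / sqrt(21.4)
= 205.4 mm

205.4


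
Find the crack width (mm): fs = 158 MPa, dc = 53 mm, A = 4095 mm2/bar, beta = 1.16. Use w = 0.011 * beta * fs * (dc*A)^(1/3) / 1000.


w = 0.011 * beta * fs * (dc * A)^(1/3) / 1000
= 0.011 * 1.16 * 158 * (53 * 4095)^(1/3) / 1000
= 0.121 mm

0.121


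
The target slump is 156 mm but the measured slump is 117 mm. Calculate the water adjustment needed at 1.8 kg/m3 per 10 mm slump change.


Difference = 156 - 117 = 39 mm
Water adjustment = 39 * 1.8 / 10 = 7.0 kg/m3

7.0


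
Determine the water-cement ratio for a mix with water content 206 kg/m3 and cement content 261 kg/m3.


w/c = water / cement
w/c = 206 / 261 = 0.789

0.789


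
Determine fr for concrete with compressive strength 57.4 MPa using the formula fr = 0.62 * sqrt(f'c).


fr = 0.62 * sqrt(57.4)
= 4.697 MPa

4.697


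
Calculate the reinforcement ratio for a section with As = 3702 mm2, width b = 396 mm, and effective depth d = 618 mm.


rho = As / (b * d)
= 3702 / (396 * 618)
= 0.0151

0.0151


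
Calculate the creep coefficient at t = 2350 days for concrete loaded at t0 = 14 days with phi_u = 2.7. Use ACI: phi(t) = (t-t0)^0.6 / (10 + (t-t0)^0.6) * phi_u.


dt = 2350 - 14 = 2336
phi = 2336^0.6 / (10 + 2336^0.6) * 2.7
= 2.465

2.465


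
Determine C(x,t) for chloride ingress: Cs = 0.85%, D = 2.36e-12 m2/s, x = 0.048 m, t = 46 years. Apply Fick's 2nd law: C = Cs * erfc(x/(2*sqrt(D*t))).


t_seconds = 46 * 365.25 * 24 * 3600 = 1451649600.0 s
arg = 0.048 / (2 * sqrt(2.36e-12 * 1451649600.0))
= 0.41
erfc(0.41) = 0.562
C = 0.85 * 0.562 = 0.4777%

0.4777


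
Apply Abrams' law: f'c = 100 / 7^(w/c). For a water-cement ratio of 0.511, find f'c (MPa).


f'c = 100 / 7^0.511
= 100 / 2.703
= 37.0 MPa

37.0


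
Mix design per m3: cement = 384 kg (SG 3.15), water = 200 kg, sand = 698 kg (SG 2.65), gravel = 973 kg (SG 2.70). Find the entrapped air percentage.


Vol cement = 384 / (3.15 * 1000) = 0.121905 m3
Vol water = 200 / 1000 = 0.2 m3
Vol sand = 698 / (2.65 * 1000) = 0.263396 m3
Vol gravel = 973 / (2.70 * 1000) = 0.36037 m3
Total solid + water volume = 0.945671 m3
Air = (1 - 0.945671) * 100 = 5.43%

5.43


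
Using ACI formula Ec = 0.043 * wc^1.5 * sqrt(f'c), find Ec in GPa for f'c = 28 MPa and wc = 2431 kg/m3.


Ec = 0.043 * 2431^1.5 * sqrt(28) / 1000
= 27.27 GPa

27.27


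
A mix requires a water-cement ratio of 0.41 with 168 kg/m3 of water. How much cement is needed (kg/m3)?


Cement = water / (w/c)
= 168 / 0.41
= 409.8 kg/m3

409.8


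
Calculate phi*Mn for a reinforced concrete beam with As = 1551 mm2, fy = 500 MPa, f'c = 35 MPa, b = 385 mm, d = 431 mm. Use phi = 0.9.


a = As * fy / (0.85 * f'c * b)
= 1551 * 500 / (0.85 * 35 * 385)
= 67.7071 mm
Mn = As * fy * (d - a/2) / 10^6
= 307.9871 kN-m
phi*Mn = 0.9 * 307.9871 = 277.19 kN-m

277.19


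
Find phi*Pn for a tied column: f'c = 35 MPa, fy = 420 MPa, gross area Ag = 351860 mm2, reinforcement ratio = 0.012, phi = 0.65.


Ast = rho * Ag = 0.012 * 351860 = 4222.32 mm2
phi*Pn = 0.65 * 0.80 * (0.85 * 35 * (351860 - 4222.32) + 420 * 4222.32) / 1000
= 6300.11 kN

6300.11


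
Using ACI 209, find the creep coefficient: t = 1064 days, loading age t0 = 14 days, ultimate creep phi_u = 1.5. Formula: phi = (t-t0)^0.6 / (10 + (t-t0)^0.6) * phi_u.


dt = 1064 - 14 = 1050
phi = 1050^0.6 / (10 + 1050^0.6) * 1.5
= 1.3

1.3


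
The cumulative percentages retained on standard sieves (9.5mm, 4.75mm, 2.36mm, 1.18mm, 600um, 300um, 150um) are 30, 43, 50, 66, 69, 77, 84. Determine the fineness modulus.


FM = sum(cumulative % retained) / 100
= 419 / 100
= 4.19

4.19


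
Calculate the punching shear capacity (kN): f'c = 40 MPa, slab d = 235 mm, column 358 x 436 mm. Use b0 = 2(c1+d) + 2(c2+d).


b0 = 2*(358 + 235) + 2*(436 + 235) = 2528 mm
Vc = 0.33 * sqrt(40) * 2528 * 235 / 1000
= 1239.91 kN

1239.91


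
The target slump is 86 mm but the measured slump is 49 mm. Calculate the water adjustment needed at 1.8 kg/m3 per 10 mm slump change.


Difference = 86 - 49 = 37 mm
Water adjustment = 37 * 1.8 / 10 = 6.7 kg/m3

6.7


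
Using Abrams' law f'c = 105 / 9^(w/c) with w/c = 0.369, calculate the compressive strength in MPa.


f'c = 105 / 9^0.369
= 105 / 2.25
= 46.67 MPa

46.67


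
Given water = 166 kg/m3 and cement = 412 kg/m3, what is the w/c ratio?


w/c = water / cement
w/c = 166 / 412 = 0.403

0.403


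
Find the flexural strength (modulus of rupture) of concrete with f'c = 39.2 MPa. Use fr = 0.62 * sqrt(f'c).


fr = 0.62 * sqrt(39.2)
= 3.882 MPa

3.882


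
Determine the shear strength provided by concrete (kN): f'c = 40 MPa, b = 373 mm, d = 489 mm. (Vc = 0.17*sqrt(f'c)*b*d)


Vc = 0.17 * sqrt(40) * 373 * 489 / 1000
= 196.11 kN

196.11


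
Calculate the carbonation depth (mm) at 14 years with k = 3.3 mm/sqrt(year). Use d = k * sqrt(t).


depth = k * sqrt(t)
= 3.3 * sqrt(14)
= 12.35 mm

12.35


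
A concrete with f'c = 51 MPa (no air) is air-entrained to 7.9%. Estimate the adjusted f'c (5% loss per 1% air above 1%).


Strength loss = (7.9 - 1) * 5 = 34.5%
f'c = 51 * (1 - 34.5/100)
= 33.41 MPa

33.41


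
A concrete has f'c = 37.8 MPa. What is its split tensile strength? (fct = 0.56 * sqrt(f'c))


fct = 0.56 * sqrt(37.8)
= 0.56 * 6.148
= 3.443 MPa

3.443


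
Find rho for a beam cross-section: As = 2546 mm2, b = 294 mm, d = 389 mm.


rho = As / (b * d)
= 2546 / (294 * 389)
= 0.0223

0.0223


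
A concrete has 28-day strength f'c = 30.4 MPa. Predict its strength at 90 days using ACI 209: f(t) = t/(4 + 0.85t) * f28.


f(90) = 90 / (4 + 0.85 * 90) * 30.4
= 90 / 80.5 * 30.4
= 33.99 MPa

33.99


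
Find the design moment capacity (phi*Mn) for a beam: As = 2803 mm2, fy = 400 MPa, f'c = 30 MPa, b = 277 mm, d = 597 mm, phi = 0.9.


a = As * fy / (0.85 * f'c * b)
= 2803 * 400 / (0.85 * 30 * 277)
= 158.7315 mm
Mn = As * fy * (d - a/2) / 10^6
= 580.3715 kN-m
phi*Mn = 0.9 * 580.3715 = 522.33 kN-m

522.33


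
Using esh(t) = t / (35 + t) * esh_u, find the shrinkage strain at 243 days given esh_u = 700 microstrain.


esh(243) = 243 / (35 + 243) * 700
= 243 / 278 * 700
= 611.9 microstrain

611.9


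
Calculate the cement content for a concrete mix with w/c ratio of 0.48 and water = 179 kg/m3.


Cement = water / (w/c)
= 179 / 0.48
= 372.9 kg/m3

372.9


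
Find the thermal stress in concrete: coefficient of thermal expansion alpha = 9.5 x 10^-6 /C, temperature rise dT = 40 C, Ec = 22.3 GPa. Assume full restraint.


sigma = alpha * dT * Ec
= 9.5e-6 * 40 * 22.3 * 1000
= 8.474 MPa

8.474


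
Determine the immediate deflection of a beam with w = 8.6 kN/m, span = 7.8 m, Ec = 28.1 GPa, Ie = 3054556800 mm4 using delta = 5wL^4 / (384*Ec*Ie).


Convert: L = 7.8 m = 7800 mm, Ec = 28.1 GPa = 28100 MPa
delta = 5 * 8.6 * 7800^4 / (384 * 28100 * 3054556800)
= 4.83 mm

4.83


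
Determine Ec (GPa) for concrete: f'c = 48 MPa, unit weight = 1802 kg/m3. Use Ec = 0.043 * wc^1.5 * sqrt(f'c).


Ec = 0.043 * 1802^1.5 * sqrt(48) / 1000
= 22.79 GPa

22.79


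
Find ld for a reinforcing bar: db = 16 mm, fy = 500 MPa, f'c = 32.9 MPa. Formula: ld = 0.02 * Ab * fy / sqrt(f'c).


Ab = pi * 16^2 / 4 = 201.062 mm2
ld = 0.02 * 201.062 * 500 / sqrt(32.9)
= 350.5 mm

350.5


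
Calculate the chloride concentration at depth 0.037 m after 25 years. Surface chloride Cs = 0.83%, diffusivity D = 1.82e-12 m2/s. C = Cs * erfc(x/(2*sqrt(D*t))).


t_seconds = 25 * 365.25 * 24 * 3600 = 788940000.0 s
arg = 0.037 / (2 * sqrt(1.82e-12 * 788940000.0))
= 0.4882
erfc(0.4882) = 0.4899
C = 0.83 * 0.4899 = 0.4066%

0.4066


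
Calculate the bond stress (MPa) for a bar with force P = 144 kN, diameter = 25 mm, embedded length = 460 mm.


u = P / (pi * db * ld)
= 144 * 1000 / (pi * 25 * 460)
= 3.986 MPa

3.986


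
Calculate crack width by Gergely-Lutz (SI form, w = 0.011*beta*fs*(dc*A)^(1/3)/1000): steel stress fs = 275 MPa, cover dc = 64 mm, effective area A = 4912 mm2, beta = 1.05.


w = 0.011 * beta * fs * (dc * A)^(1/3) / 1000
= 0.011 * 1.05 * 275 * (64 * 4912)^(1/3) / 1000
= 0.216 mm

0.216


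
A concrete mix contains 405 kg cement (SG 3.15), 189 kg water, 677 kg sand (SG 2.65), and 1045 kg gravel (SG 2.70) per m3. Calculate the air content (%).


Vol cement = 405 / (3.15 * 1000) = 0.128571 m3
Vol water = 189 / 1000 = 0.189 m3
Vol sand = 677 / (2.65 * 1000) = 0.255472 m3
Vol gravel = 1045 / (2.70 * 1000) = 0.387037 m3
Total solid + water volume = 0.96008 m3
Air = (1 - 0.96008) * 100 = 3.99%

3.99


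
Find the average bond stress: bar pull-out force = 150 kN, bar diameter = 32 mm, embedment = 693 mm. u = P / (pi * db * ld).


u = P / (pi * db * ld)
= 150 * 1000 / (pi * 32 * 693)
= 2.153 MPa

2.153


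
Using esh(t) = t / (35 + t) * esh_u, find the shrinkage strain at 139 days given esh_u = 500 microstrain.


esh(139) = 139 / (35 + 139) * 500
= 139 / 174 * 500
= 399.4 microstrain

399.4


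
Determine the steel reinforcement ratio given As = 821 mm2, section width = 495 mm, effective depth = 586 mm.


rho = As / (b * d)
= 821 / (495 * 586)
= 0.0028

0.0028


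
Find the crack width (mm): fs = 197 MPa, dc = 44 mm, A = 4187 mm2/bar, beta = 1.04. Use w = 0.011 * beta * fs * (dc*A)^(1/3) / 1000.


w = 0.011 * beta * fs * (dc * A)^(1/3) / 1000
= 0.011 * 1.04 * 197 * (44 * 4187)^(1/3) / 1000
= 0.128 mm

0.128


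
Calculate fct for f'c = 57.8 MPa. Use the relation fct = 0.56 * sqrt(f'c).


fct = 0.56 * sqrt(57.8)
= 0.56 * 7.603
= 4.257 MPa

4.257


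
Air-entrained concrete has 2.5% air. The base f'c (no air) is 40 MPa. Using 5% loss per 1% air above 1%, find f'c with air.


Strength loss = (2.5 - 1) * 5 = 7.5%
f'c = 40 * (1 - 7.5/100)
= 37.0 MPa

37.0


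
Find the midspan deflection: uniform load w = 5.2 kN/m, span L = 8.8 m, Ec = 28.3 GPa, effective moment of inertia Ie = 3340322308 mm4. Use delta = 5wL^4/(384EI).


Convert: L = 8.8 m = 8800 mm, Ec = 28.3 GPa = 28300 MPa
delta = 5 * 5.2 * 8800^4 / (384 * 28300 * 3340322308)
= 4.3 mm

4.3


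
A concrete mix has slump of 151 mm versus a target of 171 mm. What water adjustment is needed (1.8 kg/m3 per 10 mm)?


Difference = 171 - 151 = 20 mm
Water adjustment = 20 * 1.8 / 10 = 3.6 kg/m3

3.6


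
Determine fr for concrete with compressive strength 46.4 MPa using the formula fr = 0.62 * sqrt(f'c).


fr = 0.62 * sqrt(46.4)
= 4.223 MPa

4.223


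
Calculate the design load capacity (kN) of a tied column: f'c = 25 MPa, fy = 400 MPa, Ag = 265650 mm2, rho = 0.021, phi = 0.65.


Ast = rho * Ag = 0.021 * 265650 = 5578.65 mm2
phi*Pn = 0.65 * 0.80 * (0.85 * 25 * (265650 - 5578.65) + 400 * 5578.65) / 1000
= 4034.15 kN

4034.15


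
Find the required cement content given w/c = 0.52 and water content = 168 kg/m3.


Cement = water / (w/c)
= 168 / 0.52
= 323.1 kg/m3

323.1


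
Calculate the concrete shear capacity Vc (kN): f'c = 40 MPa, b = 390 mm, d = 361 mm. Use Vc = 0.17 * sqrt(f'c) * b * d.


Vc = 0.17 * sqrt(40) * 390 * 361 / 1000
= 151.37 kN

151.37


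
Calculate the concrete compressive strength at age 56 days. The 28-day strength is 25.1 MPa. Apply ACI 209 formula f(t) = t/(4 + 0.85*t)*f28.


f(56) = 56 / (4 + 0.85 * 56) * 25.1
= 56 / 51.6 * 25.1
= 27.24 MPa

27.24


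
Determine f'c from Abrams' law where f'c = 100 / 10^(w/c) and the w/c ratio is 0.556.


f'c = 100 / 10^0.556
= 100 / 3.597
= 27.8 MPa

27.8


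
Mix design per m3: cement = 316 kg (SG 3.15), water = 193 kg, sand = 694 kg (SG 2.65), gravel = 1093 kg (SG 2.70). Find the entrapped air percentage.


Vol cement = 316 / (3.15 * 1000) = 0.100317 m3
Vol water = 193 / 1000 = 0.193 m3
Vol sand = 694 / (2.65 * 1000) = 0.261887 m3
Vol gravel = 1093 / (2.70 * 1000) = 0.404815 m3
Total solid + water volume = 0.960019 m3
Air = (1 - 0.960019) * 100 = 4.0%

4.0


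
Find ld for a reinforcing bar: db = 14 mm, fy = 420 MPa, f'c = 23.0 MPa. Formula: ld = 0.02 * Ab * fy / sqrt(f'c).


Ab = pi * 14^2 / 4 = 153.938 mm2
ld = 0.02 * 153.938 * 420 / sqrt(23.0)
= 269.6 mm

269.6


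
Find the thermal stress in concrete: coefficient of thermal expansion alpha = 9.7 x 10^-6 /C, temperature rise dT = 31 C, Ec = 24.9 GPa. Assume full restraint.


sigma = alpha * dT * Ec
= 9.7e-6 * 31 * 24.9 * 1000
= 7.487 MPa

7.487


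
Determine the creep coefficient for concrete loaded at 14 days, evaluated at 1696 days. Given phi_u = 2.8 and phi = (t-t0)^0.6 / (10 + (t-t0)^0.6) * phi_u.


dt = 1696 - 14 = 1682
phi = 1682^0.6 / (10 + 1682^0.6) * 2.8
= 2.509

2.509


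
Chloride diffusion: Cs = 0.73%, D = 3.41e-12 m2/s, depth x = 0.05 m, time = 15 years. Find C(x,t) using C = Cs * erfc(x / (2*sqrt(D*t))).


t_seconds = 15 * 365.25 * 24 * 3600 = 473364000.0 s
arg = 0.05 / (2 * sqrt(3.41e-12 * 473364000.0))
= 0.6223
erfc(0.6223) = 0.3789
C = 0.73 * 0.3789 = 0.2766%

0.2766


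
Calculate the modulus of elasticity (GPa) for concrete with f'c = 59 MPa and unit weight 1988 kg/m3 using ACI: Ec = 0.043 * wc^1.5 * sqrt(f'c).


Ec = 0.043 * 1988^1.5 * sqrt(59) / 1000
= 29.28 GPa

29.28


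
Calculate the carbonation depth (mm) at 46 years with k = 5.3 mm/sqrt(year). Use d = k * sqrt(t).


depth = k * sqrt(t)
= 5.3 * sqrt(46)
= 35.95 mm

35.95


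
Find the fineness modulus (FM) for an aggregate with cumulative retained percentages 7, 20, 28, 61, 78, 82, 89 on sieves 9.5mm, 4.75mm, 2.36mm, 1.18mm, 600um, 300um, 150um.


FM = sum(cumulative % retained) / 100
= 365 / 100
= 3.65

3.65


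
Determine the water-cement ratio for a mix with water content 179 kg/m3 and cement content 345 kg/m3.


w/c = water / cement
w/c = 179 / 345 = 0.519

0.519


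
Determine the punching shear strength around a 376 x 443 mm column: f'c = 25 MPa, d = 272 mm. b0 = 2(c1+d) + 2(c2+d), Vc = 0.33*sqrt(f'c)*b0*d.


b0 = 2*(376 + 272) + 2*(443 + 272) = 2726 mm
Vc = 0.33 * sqrt(25) * 2726 * 272 / 1000
= 1223.43 kN

1223.43


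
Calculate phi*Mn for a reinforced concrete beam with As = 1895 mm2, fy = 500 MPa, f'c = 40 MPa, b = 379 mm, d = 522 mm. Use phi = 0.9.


a = As * fy / (0.85 * f'c * b)
= 1895 * 500 / (0.85 * 40 * 379)
= 73.5294 mm
Mn = As * fy * (d - a/2) / 10^6
= 459.7604 kN-m
phi*Mn = 0.9 * 459.7604 = 413.78 kN-m

413.78


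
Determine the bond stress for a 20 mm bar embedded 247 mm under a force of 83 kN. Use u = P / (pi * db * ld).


u = P / (pi * db * ld)
= 83 * 1000 / (pi * 20 * 247)
= 5.348 MPa

5.348


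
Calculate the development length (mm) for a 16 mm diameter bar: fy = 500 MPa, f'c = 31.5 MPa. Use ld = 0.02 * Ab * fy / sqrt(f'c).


Ab = pi * 16^2 / 4 = 201.062 mm2
ld = 0.02 * 201.062 * 500 / sqrt(31.5)
= 358.2 mm

358.2


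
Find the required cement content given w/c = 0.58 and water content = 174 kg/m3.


Cement = water / (w/c)
= 174 / 0.58
= 300.0 kg/m3

300.0


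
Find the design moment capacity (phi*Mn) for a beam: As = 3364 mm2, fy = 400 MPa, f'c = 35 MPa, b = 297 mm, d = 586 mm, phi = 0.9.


a = As * fy / (0.85 * f'c * b)
= 3364 * 400 / (0.85 * 35 * 297)
= 152.2904 mm
Mn = As * fy * (d - a/2) / 10^6
= 686.0606 kN-m
phi*Mn = 0.9 * 686.0606 = 617.45 kN-m

617.45


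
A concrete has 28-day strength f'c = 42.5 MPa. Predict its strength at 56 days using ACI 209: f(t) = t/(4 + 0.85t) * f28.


f(56) = 56 / (4 + 0.85 * 56) * 42.5
= 56 / 51.6 * 42.5
= 46.12 MPa

46.12


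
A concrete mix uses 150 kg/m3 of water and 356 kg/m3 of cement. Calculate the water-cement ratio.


w/c = water / cement
w/c = 150 / 356 = 0.421

0.421


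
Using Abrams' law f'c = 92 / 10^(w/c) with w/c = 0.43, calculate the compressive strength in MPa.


f'c = 92 / 10^0.43
= 92 / 2.692
= 34.18 MPa

34.18


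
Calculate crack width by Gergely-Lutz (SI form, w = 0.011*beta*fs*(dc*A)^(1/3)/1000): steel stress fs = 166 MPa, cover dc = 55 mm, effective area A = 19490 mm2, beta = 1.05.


w = 0.011 * beta * fs * (dc * A)^(1/3) / 1000
= 0.011 * 1.05 * 166 * (55 * 19490)^(1/3) / 1000
= 0.196 mm

0.196


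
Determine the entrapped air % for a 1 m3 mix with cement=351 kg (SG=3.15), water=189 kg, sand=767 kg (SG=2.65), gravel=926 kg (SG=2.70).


Vol cement = 351 / (3.15 * 1000) = 0.111429 m3
Vol water = 189 / 1000 = 0.189 m3
Vol sand = 767 / (2.65 * 1000) = 0.289434 m3
Vol gravel = 926 / (2.70 * 1000) = 0.342963 m3
Total solid + water volume = 0.932825 m3
Air = (1 - 0.932825) * 100 = 6.72%

6.72


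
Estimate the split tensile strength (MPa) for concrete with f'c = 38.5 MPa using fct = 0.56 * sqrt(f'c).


fct = 0.56 * sqrt(38.5)
= 0.56 * 6.205
= 3.475 MPa

3.475


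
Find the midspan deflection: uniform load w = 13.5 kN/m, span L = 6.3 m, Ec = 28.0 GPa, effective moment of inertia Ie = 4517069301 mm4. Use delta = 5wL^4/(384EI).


Convert: L = 6.3 m = 6300 mm, Ec = 28.0 GPa = 28000 MPa
delta = 5 * 13.5 * 6300^4 / (384 * 28000 * 4517069301)
= 2.19 mm

2.19


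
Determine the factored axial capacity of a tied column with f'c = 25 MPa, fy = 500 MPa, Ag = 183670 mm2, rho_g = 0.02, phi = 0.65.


Ast = rho * Ag = 0.02 * 183670 = 3673.4 mm2
phi*Pn = 0.65 * 0.80 * (0.85 * 25 * (183670 - 3673.4) + 500 * 3673.4) / 1000
= 2944.05 kN

2944.05


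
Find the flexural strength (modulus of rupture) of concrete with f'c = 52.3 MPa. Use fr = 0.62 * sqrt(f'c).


fr = 0.62 * sqrt(52.3)
= 4.484 MPa

4.484


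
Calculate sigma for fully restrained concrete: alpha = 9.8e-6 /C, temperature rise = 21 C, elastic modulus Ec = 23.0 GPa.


sigma = alpha * dT * Ec
= 9.8e-6 * 21 * 23.0 * 1000
= 4.733 MPa

4.733


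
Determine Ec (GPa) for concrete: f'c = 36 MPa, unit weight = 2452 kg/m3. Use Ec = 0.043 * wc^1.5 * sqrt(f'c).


Ec = 0.043 * 2452^1.5 * sqrt(36) / 1000
= 31.33 GPa

31.33


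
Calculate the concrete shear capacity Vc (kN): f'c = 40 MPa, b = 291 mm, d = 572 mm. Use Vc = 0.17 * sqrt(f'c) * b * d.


Vc = 0.17 * sqrt(40) * 291 * 572 / 1000
= 178.96 kN

178.96


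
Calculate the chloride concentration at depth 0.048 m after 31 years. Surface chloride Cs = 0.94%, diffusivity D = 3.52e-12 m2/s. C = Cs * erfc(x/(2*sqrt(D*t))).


t_seconds = 31 * 365.25 * 24 * 3600 = 978285600.0 s
arg = 0.048 / (2 * sqrt(3.52e-12 * 978285600.0))
= 0.409
erfc(0.409) = 0.563
C = 0.94 * 0.563 = 0.5292%

0.5292


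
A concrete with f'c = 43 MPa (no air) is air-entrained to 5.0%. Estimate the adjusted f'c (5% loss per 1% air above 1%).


Strength loss = (5.0 - 1) * 5 = 20.0%
f'c = 43 * (1 - 20.0/100)
= 34.4 MPa

34.4


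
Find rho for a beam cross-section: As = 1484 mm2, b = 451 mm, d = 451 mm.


rho = As / (b * d)
= 1484 / (451 * 451)
= 0.0073

0.0073


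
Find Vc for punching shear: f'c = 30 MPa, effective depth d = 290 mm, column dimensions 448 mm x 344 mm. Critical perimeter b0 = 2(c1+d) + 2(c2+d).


b0 = 2*(448 + 290) + 2*(344 + 290) = 2744 mm
Vc = 0.33 * sqrt(30) * 2744 * 290 / 1000
= 1438.32 kN

1438.32


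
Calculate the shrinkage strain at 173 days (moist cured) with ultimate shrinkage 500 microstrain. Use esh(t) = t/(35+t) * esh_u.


esh(173) = 173 / (35 + 173) * 500
= 173 / 208 * 500
= 415.9 microstrain

415.9


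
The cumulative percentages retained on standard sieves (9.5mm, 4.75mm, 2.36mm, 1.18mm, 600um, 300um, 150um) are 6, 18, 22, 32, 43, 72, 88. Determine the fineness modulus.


FM = sum(cumulative % retained) / 100
= 281 / 100
= 2.81

2.81


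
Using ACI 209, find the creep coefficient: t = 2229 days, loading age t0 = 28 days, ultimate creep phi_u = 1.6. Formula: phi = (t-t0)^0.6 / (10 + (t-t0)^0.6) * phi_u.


dt = 2229 - 28 = 2201
phi = 2201^0.6 / (10 + 2201^0.6) * 1.6
= 1.456

1.456


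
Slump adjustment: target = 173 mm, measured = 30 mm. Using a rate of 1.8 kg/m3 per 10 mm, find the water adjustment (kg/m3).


Difference = 173 - 30 = 143 mm
Water adjustment = 143 * 1.8 / 10 = 25.7 kg/m3

25.7


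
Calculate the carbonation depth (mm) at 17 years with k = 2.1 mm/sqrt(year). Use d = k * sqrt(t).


depth = k * sqrt(t)
= 2.1 * sqrt(17)
= 8.66 mm

8.66


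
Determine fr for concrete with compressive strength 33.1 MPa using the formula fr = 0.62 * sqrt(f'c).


fr = 0.62 * sqrt(33.1)
= 3.567 MPa

3.567


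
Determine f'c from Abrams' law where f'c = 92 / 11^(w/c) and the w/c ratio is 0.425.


f'c = 92 / 11^0.425
= 92 / 2.771
= 33.2 MPa

33.2


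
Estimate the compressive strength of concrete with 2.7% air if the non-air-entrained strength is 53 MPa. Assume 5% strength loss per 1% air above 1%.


Strength loss = (2.7 - 1) * 5 = 8.5%
f'c = 53 * (1 - 8.5/100)
= 48.5 MPa

48.5


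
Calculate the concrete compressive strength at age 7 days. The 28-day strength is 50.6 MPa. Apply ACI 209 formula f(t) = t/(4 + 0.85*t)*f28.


f(7) = 7 / (4 + 0.85 * 7) * 50.6
= 7 / 9.95 * 50.6
= 35.6 MPa

35.6


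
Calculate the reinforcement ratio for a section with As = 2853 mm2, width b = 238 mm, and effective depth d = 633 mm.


rho = As / (b * d)
= 2853 / (238 * 633)
= 0.0189

0.0189


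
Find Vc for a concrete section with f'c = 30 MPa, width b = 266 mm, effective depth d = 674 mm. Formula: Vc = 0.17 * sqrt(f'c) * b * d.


Vc = 0.17 * sqrt(30) * 266 * 674 / 1000
= 166.94 kN

166.94


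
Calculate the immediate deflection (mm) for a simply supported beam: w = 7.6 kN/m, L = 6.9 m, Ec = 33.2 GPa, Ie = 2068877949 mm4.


Convert: L = 6.9 m = 6900 mm, Ec = 33.2 GPa = 33200 MPa
delta = 5 * 7.6 * 6900^4 / (384 * 33200 * 2068877949)
= 3.27 mm

3.27


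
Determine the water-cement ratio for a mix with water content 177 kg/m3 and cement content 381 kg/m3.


w/c = water / cement
w/c = 177 / 381 = 0.465

0.465


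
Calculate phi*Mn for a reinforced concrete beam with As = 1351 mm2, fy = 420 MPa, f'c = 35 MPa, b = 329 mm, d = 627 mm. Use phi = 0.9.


a = As * fy / (0.85 * f'c * b)
= 1351 * 420 / (0.85 * 35 * 329)
= 57.9725 mm
Mn = As * fy * (d - a/2) / 10^6
= 339.325 kN-m
phi*Mn = 0.9 * 339.325 = 305.39 kN-m

305.39


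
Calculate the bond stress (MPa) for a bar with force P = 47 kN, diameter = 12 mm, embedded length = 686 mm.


u = P / (pi * db * ld)
= 47 * 1000 / (pi * 12 * 686)
= 1.817 MPa

1.817


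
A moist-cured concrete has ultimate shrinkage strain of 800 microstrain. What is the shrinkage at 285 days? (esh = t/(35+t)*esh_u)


esh(285) = 285 / (35 + 285) * 800
= 285 / 320 * 800
= 712.5 microstrain

712.5


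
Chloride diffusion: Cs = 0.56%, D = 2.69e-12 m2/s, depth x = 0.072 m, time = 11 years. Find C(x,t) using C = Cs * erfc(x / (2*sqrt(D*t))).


t_seconds = 11 * 365.25 * 24 * 3600 = 347133600.0 s
arg = 0.072 / (2 * sqrt(2.69e-12 * 347133600.0))
= 1.1781
erfc(1.1781) = 0.0957
C = 0.56 * 0.0957 = 0.0536%

0.0536


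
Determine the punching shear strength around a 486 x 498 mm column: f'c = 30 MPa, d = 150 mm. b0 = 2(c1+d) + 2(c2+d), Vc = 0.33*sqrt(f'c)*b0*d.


b0 = 2*(486 + 150) + 2*(498 + 150) = 2568 mm
Vc = 0.33 * sqrt(30) * 2568 * 150 / 1000
= 696.24 kN

696.24


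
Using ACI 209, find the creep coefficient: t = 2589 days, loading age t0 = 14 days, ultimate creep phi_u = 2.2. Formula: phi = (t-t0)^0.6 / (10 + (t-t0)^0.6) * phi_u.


dt = 2589 - 14 = 2575
phi = 2575^0.6 / (10 + 2575^0.6) * 2.2
= 2.019

2.019


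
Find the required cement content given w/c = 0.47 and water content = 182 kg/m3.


Cement = water / (w/c)
= 182 / 0.47
= 387.2 kg/m3

387.2


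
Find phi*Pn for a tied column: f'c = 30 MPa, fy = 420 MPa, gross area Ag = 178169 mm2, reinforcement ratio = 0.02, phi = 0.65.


Ast = rho * Ag = 0.02 * 178169 = 3563.38 mm2
phi*Pn = 0.65 * 0.80 * (0.85 * 30 * (178169 - 3563.38) + 420 * 3563.38) / 1000
= 3093.51 kN

3093.51


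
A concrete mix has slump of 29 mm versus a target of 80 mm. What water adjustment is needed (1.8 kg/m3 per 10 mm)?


Difference = 80 - 29 = 51 mm
Water adjustment = 51 * 1.8 / 10 = 9.2 kg/m3

9.2


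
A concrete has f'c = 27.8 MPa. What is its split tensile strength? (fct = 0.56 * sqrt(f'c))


fct = 0.56 * sqrt(27.8)
= 0.56 * 5.273
= 2.953 MPa

2.953


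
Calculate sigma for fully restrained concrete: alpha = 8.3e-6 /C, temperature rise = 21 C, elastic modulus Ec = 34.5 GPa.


sigma = alpha * dT * Ec
= 8.3e-6 * 21 * 34.5 * 1000
= 6.013 MPa

6.013


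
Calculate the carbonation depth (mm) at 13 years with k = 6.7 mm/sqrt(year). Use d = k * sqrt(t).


depth = k * sqrt(t)
= 6.7 * sqrt(13)
= 24.16 mm

24.16


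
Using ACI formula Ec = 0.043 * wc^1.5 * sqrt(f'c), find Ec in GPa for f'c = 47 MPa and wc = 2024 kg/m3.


Ec = 0.043 * 2024^1.5 * sqrt(47) / 1000
= 26.84 GPa

26.84


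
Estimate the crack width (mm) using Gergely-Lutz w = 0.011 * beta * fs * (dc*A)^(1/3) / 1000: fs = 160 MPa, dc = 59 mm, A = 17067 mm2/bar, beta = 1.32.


w = 0.011 * beta * fs * (dc * A)^(1/3) / 1000
= 0.011 * 1.32 * 160 * (59 * 17067)^(1/3) / 1000
= 0.233 mm

0.233


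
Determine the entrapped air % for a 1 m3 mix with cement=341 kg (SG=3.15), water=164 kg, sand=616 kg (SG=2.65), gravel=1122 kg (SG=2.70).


Vol cement = 341 / (3.15 * 1000) = 0.108254 m3
Vol water = 164 / 1000 = 0.164 m3
Vol sand = 616 / (2.65 * 1000) = 0.232453 m3
Vol gravel = 1122 / (2.70 * 1000) = 0.415556 m3
Total solid + water volume = 0.920262 m3
Air = (1 - 0.920262) * 100 = 7.97%

7.97


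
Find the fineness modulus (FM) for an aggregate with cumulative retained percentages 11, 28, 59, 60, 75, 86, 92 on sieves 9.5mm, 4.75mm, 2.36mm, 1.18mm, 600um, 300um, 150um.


FM = sum(cumulative % retained) / 100
= 411 / 100
= 4.11

4.11


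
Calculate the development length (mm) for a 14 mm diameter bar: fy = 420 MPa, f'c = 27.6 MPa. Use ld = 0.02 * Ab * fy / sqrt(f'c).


Ab = pi * 14^2 / 4 = 153.938 mm2
ld = 0.02 * 153.938 * 420 / sqrt(27.6)
= 246.1 mm

246.1


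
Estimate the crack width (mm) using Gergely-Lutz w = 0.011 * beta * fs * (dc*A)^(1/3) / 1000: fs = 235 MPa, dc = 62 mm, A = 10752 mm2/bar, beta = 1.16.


w = 0.011 * beta * fs * (dc * A)^(1/3) / 1000
= 0.011 * 1.16 * 235 * (62 * 10752)^(1/3) / 1000
= 0.262 mm

0.262


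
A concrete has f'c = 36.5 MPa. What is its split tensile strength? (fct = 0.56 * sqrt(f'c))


fct = 0.56 * sqrt(36.5)
= 0.56 * 6.042
= 3.383 MPa

3.383


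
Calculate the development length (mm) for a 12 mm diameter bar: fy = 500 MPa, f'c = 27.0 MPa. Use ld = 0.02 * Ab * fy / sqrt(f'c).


Ab = pi * 12^2 / 4 = 113.097 mm2
ld = 0.02 * 113.097 * 500 / sqrt(27.0)
= 217.7 mm

217.7


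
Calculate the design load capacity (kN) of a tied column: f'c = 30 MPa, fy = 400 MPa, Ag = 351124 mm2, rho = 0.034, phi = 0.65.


Ast = rho * Ag = 0.034 * 351124 = 11938.216 mm2
phi*Pn = 0.65 * 0.80 * (0.85 * 30 * (351124 - 11938.216) + 400 * 11938.216) / 1000
= 6980.75 kN

6980.75


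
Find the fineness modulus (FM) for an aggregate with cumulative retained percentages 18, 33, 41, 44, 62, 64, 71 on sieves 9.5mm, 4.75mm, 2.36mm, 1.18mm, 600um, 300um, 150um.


FM = sum(cumulative % retained) / 100
= 333 / 100
= 3.33

3.33


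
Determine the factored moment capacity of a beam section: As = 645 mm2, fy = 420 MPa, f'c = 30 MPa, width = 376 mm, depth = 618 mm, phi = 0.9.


a = As * fy / (0.85 * f'c * b)
= 645 * 420 / (0.85 * 30 * 376)
= 28.2541 mm
Mn = As * fy * (d - a/2) / 10^6
= 163.5892 kN-m
phi*Mn = 0.9 * 163.5892 = 147.23 kN-m

147.23


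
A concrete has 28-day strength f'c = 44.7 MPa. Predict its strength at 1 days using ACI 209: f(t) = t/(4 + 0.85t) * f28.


f(1) = 1 / (4 + 0.85 * 1) * 44.7
= 1 / 4.85 * 44.7
= 9.22 MPa

9.22


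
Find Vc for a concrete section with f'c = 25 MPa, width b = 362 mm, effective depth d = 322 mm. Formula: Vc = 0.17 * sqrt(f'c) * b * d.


Vc = 0.17 * sqrt(25) * 362 * 322 / 1000
= 99.08 kN

99.08


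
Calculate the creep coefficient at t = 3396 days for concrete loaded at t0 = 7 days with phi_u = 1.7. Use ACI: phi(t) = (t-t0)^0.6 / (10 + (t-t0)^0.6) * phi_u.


dt = 3396 - 7 = 3389
phi = 3389^0.6 / (10 + 3389^0.6) * 1.7
= 1.58

1.58


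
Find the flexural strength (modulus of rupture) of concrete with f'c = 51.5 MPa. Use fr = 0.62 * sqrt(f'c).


fr = 0.62 * sqrt(51.5)
= 4.449 MPa

4.449


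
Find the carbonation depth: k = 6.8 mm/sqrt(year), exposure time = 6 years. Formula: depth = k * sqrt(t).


depth = k * sqrt(t)
= 6.8 * sqrt(6)
= 16.66 mm

16.66


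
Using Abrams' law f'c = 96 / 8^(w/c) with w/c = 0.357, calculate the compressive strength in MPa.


f'c = 96 / 8^0.357
= 96 / 2.101
= 45.69 MPa

45.69


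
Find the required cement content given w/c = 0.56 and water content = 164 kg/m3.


Cement = water / (w/c)
= 164 / 0.56
= 292.9 kg/m3

292.9


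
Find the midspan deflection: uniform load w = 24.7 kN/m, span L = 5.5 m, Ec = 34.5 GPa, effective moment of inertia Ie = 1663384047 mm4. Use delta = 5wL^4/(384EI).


Convert: L = 5.5 m = 5500 mm, Ec = 34.5 GPa = 34500 MPa
delta = 5 * 24.7 * 5500^4 / (384 * 34500 * 1663384047)
= 5.13 mm

5.13


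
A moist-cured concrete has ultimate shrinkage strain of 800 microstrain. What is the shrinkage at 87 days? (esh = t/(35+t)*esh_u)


esh(87) = 87 / (35 + 87) * 800
= 87 / 122 * 800
= 570.5 microstrain

570.5


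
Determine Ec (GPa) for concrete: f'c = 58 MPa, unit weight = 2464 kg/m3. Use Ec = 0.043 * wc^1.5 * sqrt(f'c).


Ec = 0.043 * 2464^1.5 * sqrt(58) / 1000
= 40.05 GPa

40.05


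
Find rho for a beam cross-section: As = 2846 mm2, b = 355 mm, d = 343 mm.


rho = As / (b * d)
= 2846 / (355 * 343)
= 0.0234

0.0234


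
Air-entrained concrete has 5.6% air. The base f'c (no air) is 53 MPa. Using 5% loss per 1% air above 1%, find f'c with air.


Strength loss = (5.6 - 1) * 5 = 23.0%
f'c = 53 * (1 - 23.0/100)
= 40.81 MPa

40.81


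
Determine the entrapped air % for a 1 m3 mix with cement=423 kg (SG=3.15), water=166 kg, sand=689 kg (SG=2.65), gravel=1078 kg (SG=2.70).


Vol cement = 423 / (3.15 * 1000) = 0.134286 m3
Vol water = 166 / 1000 = 0.166 m3
Vol sand = 689 / (2.65 * 1000) = 0.26 m3
Vol gravel = 1078 / (2.70 * 1000) = 0.399259 m3
Total solid + water volume = 0.959545 m3
Air = (1 - 0.959545) * 100 = 4.05%

4.05


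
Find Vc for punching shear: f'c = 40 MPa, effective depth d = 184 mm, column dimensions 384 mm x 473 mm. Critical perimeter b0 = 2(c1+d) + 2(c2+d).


b0 = 2*(384 + 184) + 2*(473 + 184) = 2450 mm
Vc = 0.33 * sqrt(40) * 2450 * 184 / 1000
= 940.87 kN

940.87


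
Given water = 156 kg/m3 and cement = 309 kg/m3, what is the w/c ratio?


w/c = water / cement
w/c = 156 / 309 = 0.505

0.505


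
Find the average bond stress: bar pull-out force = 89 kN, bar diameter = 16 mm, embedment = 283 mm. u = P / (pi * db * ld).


u = P / (pi * db * ld)
= 89 * 1000 / (pi * 16 * 283)
= 6.257 MPa

6.257


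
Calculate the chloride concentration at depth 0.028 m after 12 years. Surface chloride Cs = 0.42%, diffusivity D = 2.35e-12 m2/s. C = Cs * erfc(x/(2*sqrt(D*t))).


t_seconds = 12 * 365.25 * 24 * 3600 = 378691200.0 s
arg = 0.028 / (2 * sqrt(2.35e-12 * 378691200.0))
= 0.4693
erfc(0.4693) = 0.5069
C = 0.42 * 0.5069 = 0.2129%

0.2129


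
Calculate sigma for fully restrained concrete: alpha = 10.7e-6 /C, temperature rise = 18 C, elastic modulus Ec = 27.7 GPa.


sigma = alpha * dT * Ec
= 10.7e-6 * 18 * 27.7 * 1000
= 5.335 MPa

5.335


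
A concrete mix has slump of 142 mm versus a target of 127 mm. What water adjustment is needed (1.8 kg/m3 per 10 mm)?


Difference = 127 - 142 = -15 mm
Water adjustment = -15 * 1.8 / 10 = -2.7 kg/m3

-2.7


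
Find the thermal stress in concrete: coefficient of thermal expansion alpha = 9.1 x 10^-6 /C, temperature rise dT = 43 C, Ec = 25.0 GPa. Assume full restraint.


sigma = alpha * dT * Ec
= 9.1e-6 * 43 * 25.0 * 1000
= 9.782 MPa

9.782


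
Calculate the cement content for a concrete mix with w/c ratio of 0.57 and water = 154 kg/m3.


Cement = water / (w/c)
= 154 / 0.57
= 270.2 kg/m3

270.2


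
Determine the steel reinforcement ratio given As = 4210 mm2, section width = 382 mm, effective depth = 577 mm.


rho = As / (b * d)
= 4210 / (382 * 577)
= 0.0191

0.0191


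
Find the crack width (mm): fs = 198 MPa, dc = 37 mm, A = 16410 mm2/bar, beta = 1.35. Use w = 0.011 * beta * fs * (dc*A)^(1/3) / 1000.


w = 0.011 * beta * fs * (dc * A)^(1/3) / 1000
= 0.011 * 1.35 * 198 * (37 * 16410)^(1/3) / 1000
= 0.249 mm

0.249


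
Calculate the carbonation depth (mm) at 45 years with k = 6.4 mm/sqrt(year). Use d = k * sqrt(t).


depth = k * sqrt(t)
= 6.4 * sqrt(45)
= 42.93 mm

42.93


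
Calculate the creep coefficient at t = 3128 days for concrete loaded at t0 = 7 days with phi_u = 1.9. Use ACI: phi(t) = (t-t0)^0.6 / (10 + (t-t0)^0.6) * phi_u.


dt = 3128 - 7 = 3121
phi = 3121^0.6 / (10 + 3121^0.6) * 1.9
= 1.759

1.759


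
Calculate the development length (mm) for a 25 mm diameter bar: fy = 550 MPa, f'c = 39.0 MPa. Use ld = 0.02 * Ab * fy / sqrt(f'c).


Ab = pi * 25^2 / 4 = 490.874 mm2
ld = 0.02 * 490.874 * 550 / sqrt(39.0)
= 864.6 mm

864.6


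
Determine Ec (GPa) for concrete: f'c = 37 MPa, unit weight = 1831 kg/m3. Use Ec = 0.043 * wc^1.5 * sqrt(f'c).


Ec = 0.043 * 1831^1.5 * sqrt(37) / 1000
= 20.49 GPa

20.49


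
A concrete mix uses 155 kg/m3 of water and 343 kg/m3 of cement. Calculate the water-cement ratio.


w/c = water / cement
w/c = 155 / 343 = 0.452

0.452


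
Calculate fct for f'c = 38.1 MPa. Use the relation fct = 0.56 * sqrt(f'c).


fct = 0.56 * sqrt(38.1)
= 0.56 * 6.173
= 3.457 MPa

3.457


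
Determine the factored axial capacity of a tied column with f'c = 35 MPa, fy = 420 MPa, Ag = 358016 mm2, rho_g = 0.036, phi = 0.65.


Ast = rho * Ag = 0.036 * 358016 = 12888.576 mm2
phi*Pn = 0.65 * 0.80 * (0.85 * 35 * (358016 - 12888.576) + 420 * 12888.576) / 1000
= 8153.99 kN

8153.99


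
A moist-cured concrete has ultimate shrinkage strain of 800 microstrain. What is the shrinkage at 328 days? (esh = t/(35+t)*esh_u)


esh(328) = 328 / (35 + 328) * 800
= 328 / 363 * 800
= 722.9 microstrain

722.9


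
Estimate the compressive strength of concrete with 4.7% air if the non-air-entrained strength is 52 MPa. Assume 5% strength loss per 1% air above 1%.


Strength loss = (4.7 - 1) * 5 = 18.5%
f'c = 52 * (1 - 18.5/100)
= 42.38 MPa

42.38


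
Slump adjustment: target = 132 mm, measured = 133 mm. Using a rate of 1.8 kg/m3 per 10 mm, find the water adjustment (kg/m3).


Difference = 132 - 133 = -1 mm
Water adjustment = -1 * 1.8 / 10 = -0.2 kg/m3

-0.2


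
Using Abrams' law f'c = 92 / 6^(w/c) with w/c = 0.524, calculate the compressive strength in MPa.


f'c = 92 / 6^0.524
= 92 / 2.557
= 35.98 MPa

35.98


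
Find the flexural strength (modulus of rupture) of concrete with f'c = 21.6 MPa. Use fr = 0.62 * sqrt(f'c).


fr = 0.62 * sqrt(21.6)
= 2.881 MPa

2.881


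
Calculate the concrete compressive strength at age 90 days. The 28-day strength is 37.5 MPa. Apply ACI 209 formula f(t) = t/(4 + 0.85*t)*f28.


f(90) = 90 / (4 + 0.85 * 90) * 37.5
= 90 / 80.5 * 37.5
= 41.93 MPa

41.93


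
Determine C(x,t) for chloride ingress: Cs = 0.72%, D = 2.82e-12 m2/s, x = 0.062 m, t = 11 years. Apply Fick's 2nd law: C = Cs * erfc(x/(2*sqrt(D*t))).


t_seconds = 11 * 365.25 * 24 * 3600 = 347133600.0 s
arg = 0.062 / (2 * sqrt(2.82e-12 * 347133600.0))
= 0.9908
erfc(0.9908) = 0.1612
C = 0.72 * 0.1612 = 0.116%

0.116


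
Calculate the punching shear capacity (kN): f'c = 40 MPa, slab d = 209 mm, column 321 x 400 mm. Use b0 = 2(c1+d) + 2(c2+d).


b0 = 2*(321 + 209) + 2*(400 + 209) = 2278 mm
Vc = 0.33 * sqrt(40) * 2278 * 209 / 1000
= 993.67 kN

993.67


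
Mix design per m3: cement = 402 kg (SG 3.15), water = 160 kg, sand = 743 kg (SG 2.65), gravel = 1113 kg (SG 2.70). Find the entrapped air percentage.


Vol cement = 402 / (3.15 * 1000) = 0.127619 m3
Vol water = 160 / 1000 = 0.16 m3
Vol sand = 743 / (2.65 * 1000) = 0.280377 m3
Vol gravel = 1113 / (2.70 * 1000) = 0.412222 m3
Total solid + water volume = 0.980219 m3
Air = (1 - 0.980219) * 100 = 1.98%

1.98
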